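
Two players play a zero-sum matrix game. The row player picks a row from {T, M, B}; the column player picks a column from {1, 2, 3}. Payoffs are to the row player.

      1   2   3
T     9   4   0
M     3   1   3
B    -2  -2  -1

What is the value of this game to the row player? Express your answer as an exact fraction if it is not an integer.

2

Row minima: T → 0, M → 1, B → -2; maximin = 1.
Column maxima: 1 → 9, 2 → 4, 3 → 3; minimax = 3.
1 ≠ 3, so there is no saddle point; optimal play is mixed.
B is strictly dominated by T, so the row player never plays it.
With B eliminated, 1 is strictly dominated by 2 (it gives the row player strictly more in every remaining row), so the column player never plays it.
On the remaining 2×2 (T, M vs 2, 3):
Let the row player play T with probability p. Expected payoff against 2: 4p + 1(1−p) = 3p + 1; against 3: 0p + 3(1−p) = −3p + 3.
Setting these equal: 3p + 1 = −3p + 3 ⇒ 6p = 2 ⇒ p = 1/3, and the value is (3)·(1/3) + 1 = 2.
For the column player: with q = P(2), equating T's and M's payoffs gives 4q = −2q + 3 ⇒ q = 1/2.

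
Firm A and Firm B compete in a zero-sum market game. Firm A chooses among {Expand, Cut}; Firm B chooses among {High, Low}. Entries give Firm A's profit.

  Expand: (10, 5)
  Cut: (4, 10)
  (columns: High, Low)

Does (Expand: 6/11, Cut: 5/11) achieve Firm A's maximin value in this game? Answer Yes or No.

Against High this mix gives (6/11)·10 + (5/11)·4 = 80/11.
Against Low this mix gives (6/11)·5 + (5/11)·10 = 80/11.
All of Firm B's active replies (High, Low) yield 80/11, and no column does worse for Firm A. The mix makes Firm B indifferent and guarantees 80/11, so it is optimal.

Yes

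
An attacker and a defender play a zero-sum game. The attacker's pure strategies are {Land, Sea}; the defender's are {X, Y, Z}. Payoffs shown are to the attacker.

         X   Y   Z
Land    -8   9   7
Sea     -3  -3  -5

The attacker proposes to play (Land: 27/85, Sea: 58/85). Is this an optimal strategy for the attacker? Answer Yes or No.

No

Against X this mix gives (27/85)·(-8) + (58/85)·(-3) = -78/17.
Against Y this mix gives (27/85)·9 + (58/85)·(-3) = 69/85.
Against Z this mix gives (27/85)·7 + (58/85)·(-5) = -101/85.
The defender will play X, holding the attacker to -78/17. Shifting weight toward the row that does better against X would raise this floor (the equalizing mix achieves -61/17 against both X and Z), so the proposed strategy is not optimal.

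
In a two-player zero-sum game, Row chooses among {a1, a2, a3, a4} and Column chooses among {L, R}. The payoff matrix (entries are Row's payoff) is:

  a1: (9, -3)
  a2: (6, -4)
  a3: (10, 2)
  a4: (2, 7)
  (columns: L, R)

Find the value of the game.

66/13

Row minima: a1 → -3, a2 → -4, a3 → 2, a4 → 2; maximin = 2.
Column maxima: L → 10, R → 7; minimax = 7.
2 ≠ 7, so there is no saddle point; optimal play is mixed.
a1 is strictly dominated by a3, so Row never plays it.
a2 is strictly dominated by a3, so Row never plays it.
On the remaining 2×2 (a3, a4 vs L, R):
Let Row play a3 with probability p. Expected payoff against L: 10p + 2(1−p) = 8p + 2; against R: 2p + 7(1−p) = −5p + 7.
Setting these equal: 8p + 2 = −5p + 7 ⇒ 13p = 5 ⇒ p = 5/13, and the value is (8)·(5/13) + 2 = 66/13.
For Column: with q = P(L), equating a3's and a4's payoffs gives 8q + 2 = −5q + 7 ⇒ q = 5/13.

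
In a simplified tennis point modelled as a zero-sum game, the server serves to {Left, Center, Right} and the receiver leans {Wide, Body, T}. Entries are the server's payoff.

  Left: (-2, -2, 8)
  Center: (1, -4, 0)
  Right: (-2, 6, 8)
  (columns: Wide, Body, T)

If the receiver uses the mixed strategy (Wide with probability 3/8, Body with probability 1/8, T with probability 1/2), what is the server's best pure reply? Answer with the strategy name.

Right

Expected payoff of Left: (3/8)·(-2) + (1/8)·(-2) + (1/2)·8 = 3.
Expected payoff of Center: (3/8)·1 + (1/8)·(-4) + (1/2)·0 = -1/8.
Expected payoff of Right: (3/8)·(-2) + (1/8)·6 + (1/2)·8 = 4.
The largest is 4, so the server's best response is Right.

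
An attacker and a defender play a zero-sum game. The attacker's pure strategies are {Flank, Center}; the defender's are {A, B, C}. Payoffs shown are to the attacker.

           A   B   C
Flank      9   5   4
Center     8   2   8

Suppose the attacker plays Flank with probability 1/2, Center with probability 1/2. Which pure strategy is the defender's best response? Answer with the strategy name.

B

If the defender plays A, the attacker's expected payoff is (1/2)·9 + (1/2)·8 = 17/2.
If the defender plays B, the attacker's expected payoff is (1/2)·5 + (1/2)·2 = 7/2.
If the defender plays C, the attacker's expected payoff is (1/2)·4 + (1/2)·8 = 6.
The defender minimizes the attacker's payoff; the smallest is 7/2, so the best response is B.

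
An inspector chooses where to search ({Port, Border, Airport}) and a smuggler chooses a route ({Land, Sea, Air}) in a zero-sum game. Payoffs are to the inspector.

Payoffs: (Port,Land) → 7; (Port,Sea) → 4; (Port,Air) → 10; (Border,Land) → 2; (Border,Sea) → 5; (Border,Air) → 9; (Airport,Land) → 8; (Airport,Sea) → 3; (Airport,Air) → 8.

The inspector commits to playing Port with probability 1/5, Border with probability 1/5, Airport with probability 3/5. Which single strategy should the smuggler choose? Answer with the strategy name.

Sea

If the smuggler plays Land, the inspector's expected payoff is (1/5)·7 + (1/5)·2 + (3/5)·8 = 33/5.
If the smuggler plays Sea, the inspector's expected payoff is (1/5)·4 + (1/5)·5 + (3/5)·3 = 18/5.
If the smuggler plays Air, the inspector's expected payoff is (1/5)·10 + (1/5)·9 + (3/5)·8 = 43/5.
The smuggler minimizes the inspector's payoff; the smallest is 18/5, so the best response is Sea.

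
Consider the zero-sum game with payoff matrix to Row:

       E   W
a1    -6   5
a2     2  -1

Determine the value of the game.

Row minima: a1 → -6, a2 → -1; maximin = -1.
Column maxima: E → 2, W → 5; minimax = 2.
-1 ≠ 2, so there is no saddle point; optimal play is mixed.
Let Row play a1 with probability p. Expected payoff against E: (-6)p + 2(1−p) = −8p + 2; against W: 5p + (-1)(1−p) = 6p − 1.
Setting these equal: −8p + 2 = 6p − 1 ⇒ −14p = -3 ⇒ p = 3/14, and the value is (-8)·(3/14) + 2 = 2/7.
For Column: with q = P(E), equating a1's and a2's payoffs gives −11q + 5 = 3q − 1 ⇒ q = 3/7.

2/7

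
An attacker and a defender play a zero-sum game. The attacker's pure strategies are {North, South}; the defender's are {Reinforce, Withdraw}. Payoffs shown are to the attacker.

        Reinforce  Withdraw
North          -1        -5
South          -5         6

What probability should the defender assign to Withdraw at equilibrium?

4/15

Row minima: North → -5, South → -5; maximin = -5.
Column maxima: Reinforce → -1, Withdraw → 6; minimax = -1.
-5 ≠ -1, so there is no saddle point; optimal play is mixed.
Let the attacker play North with probability p. Expected payoff against Reinforce: (-1)p + (-5)(1−p) = 4p − 5; against Withdraw: (-5)p + 6(1−p) = −11p + 6.
Setting these equal: 4p − 5 = −11p + 6 ⇒ 15p = 11 ⇒ p = 11/15, and the value is (4)·(11/15) − 5 = -31/15.
For the defender: with q = P(Reinforce), equating North's and South's payoffs gives 4q − 5 = −11q + 6 ⇒ q = 11/15.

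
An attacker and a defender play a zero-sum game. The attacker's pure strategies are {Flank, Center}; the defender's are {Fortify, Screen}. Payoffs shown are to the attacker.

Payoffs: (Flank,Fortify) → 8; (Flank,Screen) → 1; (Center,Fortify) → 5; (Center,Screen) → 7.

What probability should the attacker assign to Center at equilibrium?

Row minima: Flank → 1, Center → 5; maximin = 5.
Column maxima: Fortify → 8, Screen → 7; minimax = 7.
5 ≠ 7, so there is no saddle point; optimal play is mixed.
Let the attacker play Flank with probability p. Expected payoff against Fortify: 8p + 5(1−p) = 3p + 5; against Screen: 1p + 7(1−p) = −6p + 7.
Setting these equal: 3p + 5 = −6p + 7 ⇒ 9p = 2 ⇒ p = 2/9, and the value is (3)·(2/9) + 5 = 17/3.
For the defender: with q = P(Fortify), equating Flank's and Center's payoffs gives 7q + 1 = −2q + 7 ⇒ q = 2/3.

7/9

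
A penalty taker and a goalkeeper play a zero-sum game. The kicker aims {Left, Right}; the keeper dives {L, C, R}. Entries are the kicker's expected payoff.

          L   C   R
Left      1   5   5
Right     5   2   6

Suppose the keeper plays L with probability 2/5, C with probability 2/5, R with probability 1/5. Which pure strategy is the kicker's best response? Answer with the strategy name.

Right

Expected payoff of Left: (2/5)·1 + (2/5)·5 + (1/5)·5 = 17/5.
Expected payoff of Right: (2/5)·5 + (2/5)·2 + (1/5)·6 = 4.
The largest is 4, so the kicker's best response is Right.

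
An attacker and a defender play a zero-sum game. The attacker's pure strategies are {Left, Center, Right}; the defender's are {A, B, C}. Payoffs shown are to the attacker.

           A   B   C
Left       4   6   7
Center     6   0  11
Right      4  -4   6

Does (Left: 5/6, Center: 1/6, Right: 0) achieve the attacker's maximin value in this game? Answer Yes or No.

No

Against A this mix gives (5/6)·4 + (1/6)·6 = 13/3.
Against B this mix gives (5/6)·6 + (1/6)·0 = 5.
Against C this mix gives (5/6)·7 + (1/6)·11 = 23/3.
The defender will play A, holding the attacker to 13/3. Shifting weight toward the row that does better against A would raise this floor (the equalizing mix achieves 9/2 against both A and B), so the proposed strategy is not optimal.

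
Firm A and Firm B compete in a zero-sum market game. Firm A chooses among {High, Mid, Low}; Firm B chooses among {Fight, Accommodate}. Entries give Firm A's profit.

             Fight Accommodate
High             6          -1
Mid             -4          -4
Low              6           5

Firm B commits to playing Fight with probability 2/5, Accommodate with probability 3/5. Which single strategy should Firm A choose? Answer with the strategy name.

Low

Expected payoff of High: (2/5)·6 + (3/5)·(-1) = 9/5.
Expected payoff of Mid: (2/5)·(-4) + (3/5)·(-4) = -4.
Expected payoff of Low: (2/5)·6 + (3/5)·5 = 27/5.
The largest is 27/5, so Firm A's best response is Low.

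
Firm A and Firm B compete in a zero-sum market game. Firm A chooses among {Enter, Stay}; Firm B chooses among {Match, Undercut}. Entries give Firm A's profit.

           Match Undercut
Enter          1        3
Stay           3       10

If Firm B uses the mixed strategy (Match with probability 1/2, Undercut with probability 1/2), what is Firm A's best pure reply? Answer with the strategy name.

Expected payoff of Enter: (1/2)·1 + (1/2)·3 = 2.
Expected payoff of Stay: (1/2)·3 + (1/2)·10 = 13/2.
The largest is 13/2, so Firm A's best response is Stay.

Stay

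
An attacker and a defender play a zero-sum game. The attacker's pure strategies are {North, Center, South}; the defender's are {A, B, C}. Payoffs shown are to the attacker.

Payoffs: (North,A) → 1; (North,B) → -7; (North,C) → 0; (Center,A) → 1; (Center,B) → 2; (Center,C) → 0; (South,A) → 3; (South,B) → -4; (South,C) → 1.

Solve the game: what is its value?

Row minima: North → -7, Center → 0, South → -4; maximin = 0.
Column maxima: A → 3, B → 2, C → 1; minimax = 1.
0 ≠ 1, so there is no saddle point; optimal play is mixed.
North is strictly dominated by South, so the attacker never plays it.
A is strictly dominated by C (it gives the attacker strictly more in every row), so the defender never plays it.
On the remaining 2×2 (Center, South vs B, C):
Let the attacker play Center with probability p. Expected payoff against B: 2p + (-4)(1−p) = 6p − 4; against C: 0p + 1(1−p) = −p + 1.
Setting these equal: 6p − 4 = −p + 1 ⇒ 7p = 5 ⇒ p = 5/7, and the value is (6)·(5/7) − 4 = 2/7.
For the defender: with q = P(B), equating Center's and South's payoffs gives 2q = −5q + 1 ⇒ q = 1/7.

2/7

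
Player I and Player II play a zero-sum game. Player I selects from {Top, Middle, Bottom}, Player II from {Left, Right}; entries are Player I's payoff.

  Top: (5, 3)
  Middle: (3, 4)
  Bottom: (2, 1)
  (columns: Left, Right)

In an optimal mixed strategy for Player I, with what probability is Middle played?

2/3

Row minima: Top → 3, Middle → 3, Bottom → 1; maximin = 3.
Column maxima: Left → 5, Right → 4; minimax = 4.
3 ≠ 4, so there is no saddle point; optimal play is mixed.
Bottom is strictly dominated by Top, so Player I never plays it.
On the remaining 2×2 (Top, Middle vs Left, Right):
Let Player I play Top with probability p. Expected payoff against Left: 5p + 3(1−p) = 2p + 3; against Right: 3p + 4(1−p) = −p + 4.
Setting these equal: 2p + 3 = −p + 4 ⇒ 3p = 1 ⇒ p = 1/3, and the value is (2)·(1/3) + 3 = 11/3.
For Player II: with q = P(Left), equating Top's and Middle's payoffs gives 2q + 3 = −q + 4 ⇒ q = 1/3.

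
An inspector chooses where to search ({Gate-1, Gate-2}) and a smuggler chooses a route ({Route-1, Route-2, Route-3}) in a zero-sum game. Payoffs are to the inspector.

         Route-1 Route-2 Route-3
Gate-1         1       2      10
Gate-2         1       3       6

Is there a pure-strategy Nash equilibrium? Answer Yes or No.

Row minima: Gate-1 → 1, Gate-2 → 1; maximin = 1.
Column maxima: Route-1 → 1, Route-2 → 3, Route-3 → 10; minimax = 1.
maximin = minimax = 1, so a saddle point exists.

Yes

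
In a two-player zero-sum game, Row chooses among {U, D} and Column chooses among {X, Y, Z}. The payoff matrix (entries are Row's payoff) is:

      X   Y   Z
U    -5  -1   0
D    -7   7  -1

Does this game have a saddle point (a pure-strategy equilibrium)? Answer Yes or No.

Yes

Row minima: U → -5, D → -7; maximin = -5.
Column maxima: X → -5, Y → 7, Z → 0; minimax = -5.
maximin = minimax = -5, so a saddle point exists.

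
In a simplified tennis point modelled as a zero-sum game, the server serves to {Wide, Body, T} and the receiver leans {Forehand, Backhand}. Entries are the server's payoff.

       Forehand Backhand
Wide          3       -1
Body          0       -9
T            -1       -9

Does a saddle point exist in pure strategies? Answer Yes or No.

Yes

Row minima: Wide → -1, Body → -9, T → -9; maximin = -1.
Column maxima: Forehand → 3, Backhand → -1; minimax = -1.
maximin = minimax = -1, so a saddle point exists.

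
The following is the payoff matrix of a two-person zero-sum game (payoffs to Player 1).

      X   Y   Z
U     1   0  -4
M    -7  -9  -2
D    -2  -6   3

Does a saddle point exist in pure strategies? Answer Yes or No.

Row minima: U → -4, M → -9, D → -6; maximin = -4.
Column maxima: X → 1, Y → 0, Z → 3; minimax = 0.
-4 ≠ 0, so no pure-strategy equilibrium exists.

No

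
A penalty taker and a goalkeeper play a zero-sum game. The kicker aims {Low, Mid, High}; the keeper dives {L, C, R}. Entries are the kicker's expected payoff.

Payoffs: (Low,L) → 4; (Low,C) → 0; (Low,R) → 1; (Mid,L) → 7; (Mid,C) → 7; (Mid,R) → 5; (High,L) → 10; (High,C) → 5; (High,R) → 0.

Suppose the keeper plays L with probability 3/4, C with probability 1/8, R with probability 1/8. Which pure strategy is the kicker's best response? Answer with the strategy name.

High

Expected payoff of Low: (3/4)·4 + (1/8)·0 + (1/8)·1 = 25/8.
Expected payoff of Mid: (3/4)·7 + (1/8)·7 + (1/8)·5 = 27/4.
Expected payoff of High: (3/4)·10 + (1/8)·5 + (1/8)·0 = 65/8.
The largest is 65/8, so the kicker's best response is High.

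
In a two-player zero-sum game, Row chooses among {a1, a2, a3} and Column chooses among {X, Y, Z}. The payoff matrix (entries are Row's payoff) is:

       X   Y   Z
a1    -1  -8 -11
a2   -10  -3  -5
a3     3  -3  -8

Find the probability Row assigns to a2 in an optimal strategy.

11/16

Row minima: a1 → -11, a2 → -10, a3 → -8; maximin = -8.
Column maxima: X → 3, Y → -3, Z → -5; minimax = -5.
-8 ≠ -5, so there is no saddle point; optimal play is mixed.
a1 is strictly dominated by a3, so Row never plays it.
Y is strictly dominated by Z (it gives Row strictly more in every row), so Column never plays it.
On the remaining 2×2 (a2, a3 vs X, Z):
Let Row play a2 with probability p. Expected payoff against X: (-10)p + 3(1−p) = −13p + 3; against Z: (-5)p + (-8)(1−p) = 3p − 8.
Setting these equal: −13p + 3 = 3p − 8 ⇒ −16p = -11 ⇒ p = 11/16, and the value is (-13)·(11/16) + 3 = -95/16.
For Column: with q = P(X), equating a2's and a3's payoffs gives −5q − 5 = 11q − 8 ⇒ q = 3/16.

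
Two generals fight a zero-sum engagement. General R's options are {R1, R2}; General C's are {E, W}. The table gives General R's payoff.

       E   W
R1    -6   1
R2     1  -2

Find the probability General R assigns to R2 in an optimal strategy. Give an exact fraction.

7/10

Row minima: R1 → -6, R2 → -2; maximin = -2.
Column maxima: E → 1, W → 1; minimax = 1.
-2 ≠ 1, so there is no saddle point; optimal play is mixed.
Let General R play R1 with probability p. Expected payoff against E: (-6)p + 1(1−p) = −7p + 1; against W: 1p + (-2)(1−p) = 3p − 2.
Setting these equal: −7p + 1 = 3p − 2 ⇒ −10p = -3 ⇒ p = 3/10, and the value is (-7)·(3/10) + 1 = -11/10.
For General C: with q = P(E), equating R1's and R2's payoffs gives −7q + 1 = 3q − 2 ⇒ q = 3/10.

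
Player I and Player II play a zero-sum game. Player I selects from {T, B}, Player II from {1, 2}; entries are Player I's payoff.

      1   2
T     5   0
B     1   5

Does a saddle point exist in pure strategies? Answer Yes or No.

Row minima: T → 0, B → 1; maximin = 1.
Column maxima: 1 → 5, 2 → 5; minimax = 5.
1 ≠ 5, so no pure-strategy equilibrium exists.

No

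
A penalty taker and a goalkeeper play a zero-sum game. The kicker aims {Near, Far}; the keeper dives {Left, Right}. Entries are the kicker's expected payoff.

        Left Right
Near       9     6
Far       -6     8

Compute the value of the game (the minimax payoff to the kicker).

108/17

Row minima: Near → 6, Far → -6; maximin = 6.
Column maxima: Left → 9, Right → 8; minimax = 8.
6 ≠ 8, so there is no saddle point; optimal play is mixed.
Let the kicker play Near with probability p. Expected payoff against Left: 9p + (-6)(1−p) = 15p − 6; against Right: 6p + 8(1−p) = −2p + 8.
Setting these equal: 15p − 6 = −2p + 8 ⇒ 17p = 14 ⇒ p = 14/17, and the value is (15)·(14/17) − 6 = 108/17.
For the keeper: with q = P(Left), equating Near's and Far's payoffs gives 3q + 6 = −14q + 8 ⇒ q = 2/17.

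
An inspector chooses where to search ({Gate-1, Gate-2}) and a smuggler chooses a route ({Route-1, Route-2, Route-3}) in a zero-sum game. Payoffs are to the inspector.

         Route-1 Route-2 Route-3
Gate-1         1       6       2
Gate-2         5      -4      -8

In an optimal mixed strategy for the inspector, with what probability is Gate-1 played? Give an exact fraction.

Row minima: Gate-1 → 1, Gate-2 → -8; maximin = 1.
Column maxima: Route-1 → 5, Route-2 → 6, Route-3 → 2; minimax = 2.
1 ≠ 2, so there is no saddle point; optimal play is mixed.
Route-2 is strictly dominated by Route-3 (it gives the inspector strictly more in every row), so the smuggler never plays it.
On the remaining 2×2 (Gate-1, Gate-2 vs Route-1, Route-3):
Let the inspector play Gate-1 with probability p. Expected payoff against Route-1: 1p + 5(1−p) = −4p + 5; against Route-3: 2p + (-8)(1−p) = 10p − 8.
Setting these equal: −4p + 5 = 10p − 8 ⇒ −14p = -13 ⇒ p = 13/14, and the value is (-4)·(13/14) + 5 = 9/7.
For the smuggler: with q = P(Route-1), equating Gate-1's and Gate-2's payoffs gives −q + 2 = 13q − 8 ⇒ q = 5/7.

13/14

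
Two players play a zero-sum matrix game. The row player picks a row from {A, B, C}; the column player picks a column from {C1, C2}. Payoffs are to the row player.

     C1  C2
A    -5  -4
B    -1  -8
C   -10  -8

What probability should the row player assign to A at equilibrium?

7/8

Row minima: A → -5, B → -8, C → -10; maximin = -5.
Column maxima: C1 → -1, C2 → -4; minimax = -4.
-5 ≠ -4, so there is no saddle point; optimal play is mixed.
C is strictly dominated by A, so the row player never plays it.
On the remaining 2×2 (A, B vs C1, C2):
Let the row player play A with probability p. Expected payoff against C1: (-5)p + (-1)(1−p) = −4p − 1; against C2: (-4)p + (-8)(1−p) = 4p − 8.
Setting these equal: −4p − 1 = 4p − 8 ⇒ −8p = -7 ⇒ p = 7/8, and the value is (-4)·(7/8) − 1 = -9/2.
For the column player: with q = P(C1), equating A's and B's payoffs gives −q − 4 = 7q − 8 ⇒ q = 1/2.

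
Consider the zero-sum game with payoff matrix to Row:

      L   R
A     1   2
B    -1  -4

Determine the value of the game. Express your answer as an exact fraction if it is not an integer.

1

Row minima: A → 1, B → -4; maximin = 1.
Column maxima: L → 1, R → 2; minimax = 1.
Since maximin = minimax = 1, there is a saddle point and the value is 1.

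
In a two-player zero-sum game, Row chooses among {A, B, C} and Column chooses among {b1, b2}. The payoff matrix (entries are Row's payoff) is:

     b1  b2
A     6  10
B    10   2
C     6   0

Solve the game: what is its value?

22/3

Row minima: A → 6, B → 2, C → 0; maximin = 6.
Column maxima: b1 → 10, b2 → 10; minimax = 10.
6 ≠ 10, so there is no saddle point; optimal play is mixed.
C is strictly dominated by B, so Row never plays it.
On the remaining 2×2 (A, B vs b1, b2):
Let Row play A with probability p. Expected payoff against b1: 6p + 10(1−p) = −4p + 10; against b2: 10p + 2(1−p) = 8p + 2.
Setting these equal: −4p + 10 = 8p + 2 ⇒ −12p = -8 ⇒ p = 2/3, and the value is (-4)·(2/3) + 10 = 22/3.
For Column: with q = P(b1), equating A's and B's payoffs gives −4q + 10 = 8q + 2 ⇒ q = 2/3.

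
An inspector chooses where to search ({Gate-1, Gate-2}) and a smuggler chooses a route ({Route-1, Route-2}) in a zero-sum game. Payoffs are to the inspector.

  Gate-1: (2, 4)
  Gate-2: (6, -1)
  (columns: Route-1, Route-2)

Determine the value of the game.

Row minima: Gate-1 → 2, Gate-2 → -1; maximin = 2.
Column maxima: Route-1 → 6, Route-2 → 4; minimax = 4.
2 ≠ 4, so there is no saddle point; optimal play is mixed.
Let the inspector play Gate-1 with probability p. Expected payoff against Route-1: 2p + 6(1−p) = −4p + 6; against Route-2: 4p + (-1)(1−p) = 5p − 1.
Setting these equal: −4p + 6 = 5p − 1 ⇒ −9p = -7 ⇒ p = 7/9, and the value is (-4)·(7/9) + 6 = 26/9.
For the smuggler: with q = P(Route-1), equating Gate-1's and Gate-2's payoffs gives −2q + 4 = 7q − 1 ⇒ q = 5/9.

26/9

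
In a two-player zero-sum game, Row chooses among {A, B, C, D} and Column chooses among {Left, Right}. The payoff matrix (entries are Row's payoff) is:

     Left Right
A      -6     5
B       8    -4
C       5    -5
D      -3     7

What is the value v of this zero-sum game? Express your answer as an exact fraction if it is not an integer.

Row minima: A → -6, B → -4, C → -5, D → -3; maximin = -3.
Column maxima: Left → 8, Right → 7; minimax = 7.
-3 ≠ 7, so there is no saddle point; optimal play is mixed.
A is strictly dominated by D, so Row never plays it.
C is strictly dominated by B, so Row never plays it.
On the remaining 2×2 (B, D vs Left, Right):
Let Row play B with probability p. Expected payoff against Left: 8p + (-3)(1−p) = 11p − 3; against Right: (-4)p + 7(1−p) = −11p + 7.
Setting these equal: 11p − 3 = −11p + 7 ⇒ 22p = 10 ⇒ p = 5/11, and the value is (11)·(5/11) − 3 = 2.
For Column: with q = P(Left), equating B's and D's payoffs gives 12q − 4 = −10q + 7 ⇒ q = 1/2.

2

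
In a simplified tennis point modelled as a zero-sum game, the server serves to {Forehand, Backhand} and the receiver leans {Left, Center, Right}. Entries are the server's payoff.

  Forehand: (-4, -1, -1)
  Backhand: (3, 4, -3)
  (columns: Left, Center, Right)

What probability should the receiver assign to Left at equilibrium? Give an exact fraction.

Row minima: Forehand → -4, Backhand → -3; maximin = -3.
Column maxima: Left → 3, Center → 4, Right → -1; minimax = -1.
-3 ≠ -1, so there is no saddle point; optimal play is mixed.
Center is strictly dominated by Left (it gives the server strictly more in every row), so the receiver never plays it.
On the remaining 2×2 (Forehand, Backhand vs Left, Right):
Let the server play Forehand with probability p. Expected payoff against Left: (-4)p + 3(1−p) = −7p + 3; against Right: (-1)p + (-3)(1−p) = 2p − 3.
Setting these equal: −7p + 3 = 2p − 3 ⇒ −9p = -6 ⇒ p = 2/3, and the value is (-7)·(2/3) + 3 = -5/3.
For the receiver: with q = P(Left), equating Forehand's and Backhand's payoffs gives −3q − 1 = 6q − 3 ⇒ q = 2/9.

2/9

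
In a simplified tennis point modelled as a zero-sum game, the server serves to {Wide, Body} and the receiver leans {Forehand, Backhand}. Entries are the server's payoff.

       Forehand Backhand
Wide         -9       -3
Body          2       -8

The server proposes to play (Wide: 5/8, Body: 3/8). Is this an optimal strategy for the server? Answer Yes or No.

Against Forehand this mix gives (5/8)·(-9) + (3/8)·2 = -39/8.
Against Backhand this mix gives (5/8)·(-3) + (3/8)·(-8) = -39/8.
All of the receiver's active replies (Forehand, Backhand) yield -39/8, and no column does worse for the server. The mix makes the receiver indifferent and guarantees -39/8, so it is optimal.

Yes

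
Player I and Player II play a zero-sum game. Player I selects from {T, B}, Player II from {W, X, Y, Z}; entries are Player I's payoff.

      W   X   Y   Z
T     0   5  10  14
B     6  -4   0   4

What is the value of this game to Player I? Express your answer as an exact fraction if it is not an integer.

2

Row minima: T → 0, B → -4; maximin = 0.
Column maxima: W → 6, X → 5, Y → 10, Z → 14; minimax = 5.
0 ≠ 5, so there is no saddle point; optimal play is mixed.
Y is strictly dominated by X (it gives Player I strictly more in every row), so Player II never plays it.
Z is strictly dominated by X (it gives Player I strictly more in every row), so Player II never plays it.
On the remaining 2×2 (T, B vs W, X):
Let Player I play T with probability p. Expected payoff against W: 0p + 6(1−p) = −6p + 6; against X: 5p + (-4)(1−p) = 9p − 4.
Setting these equal: −6p + 6 = 9p − 4 ⇒ −15p = -10 ⇒ p = 2/3, and the value is (-6)·(2/3) + 6 = 2.
For Player II: with q = P(W), equating T's and B's payoffs gives −5q + 5 = 10q − 4 ⇒ q = 3/5.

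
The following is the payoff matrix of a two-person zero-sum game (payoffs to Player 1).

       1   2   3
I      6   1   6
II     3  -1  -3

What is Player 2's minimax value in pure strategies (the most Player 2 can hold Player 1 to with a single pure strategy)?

1

Column maxima: 1 → 6, 2 → 1, 3 → 6.
The smallest of these is 1.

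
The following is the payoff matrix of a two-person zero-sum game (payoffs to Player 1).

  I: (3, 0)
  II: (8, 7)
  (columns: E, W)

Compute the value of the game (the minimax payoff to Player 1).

Row minima: I → 0, II → 7; maximin = 7.
Column maxima: E → 8, W → 7; minimax = 7.
Since maximin = minimax = 7, there is a saddle point and the value is 7.

7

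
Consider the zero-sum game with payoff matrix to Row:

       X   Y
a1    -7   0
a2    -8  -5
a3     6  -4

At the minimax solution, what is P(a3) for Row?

7/17

Row minima: a1 → -7, a2 → -8, a3 → -4; maximin = -4.
Column maxima: X → 6, Y → 0; minimax = 0.
-4 ≠ 0, so there is no saddle point; optimal play is mixed.
a2 is strictly dominated by a1, so Row never plays it.
On the remaining 2×2 (a1, a3 vs X, Y):
Let Row play a1 with probability p. Expected payoff against X: (-7)p + 6(1−p) = −13p + 6; against Y: 0p + (-4)(1−p) = 4p − 4.
Setting these equal: −13p + 6 = 4p − 4 ⇒ −17p = -10 ⇒ p = 10/17, and the value is (-13)·(10/17) + 6 = -28/17.
For Column: with q = P(X), equating a1's and a3's payoffs gives −7q = 10q − 4 ⇒ q = 4/17.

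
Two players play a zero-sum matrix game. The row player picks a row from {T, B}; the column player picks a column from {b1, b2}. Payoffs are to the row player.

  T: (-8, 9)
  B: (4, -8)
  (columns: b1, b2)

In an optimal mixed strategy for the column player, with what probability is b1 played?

Row minima: T → -8, B → -8; maximin = -8.
Column maxima: b1 → 4, b2 → 9; minimax = 4.
-8 ≠ 4, so there is no saddle point; optimal play is mixed.
Let the row player play T with probability p. Expected payoff against b1: (-8)p + 4(1−p) = −12p + 4; against b2: 9p + (-8)(1−p) = 17p − 8.
Setting these equal: −12p + 4 = 17p − 8 ⇒ −29p = -12 ⇒ p = 12/29, and the value is (-12)·(12/29) + 4 = -28/29.
For the column player: with q = P(b1), equating T's and B's payoffs gives −17q + 9 = 12q − 8 ⇒ q = 17/29.

17/29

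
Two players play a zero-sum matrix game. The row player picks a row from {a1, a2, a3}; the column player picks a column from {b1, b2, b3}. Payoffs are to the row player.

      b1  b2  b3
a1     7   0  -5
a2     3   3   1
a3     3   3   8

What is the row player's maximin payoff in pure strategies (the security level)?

Row minima: a1 → -5, a2 → 1, a3 → 3.
The best of these is 3.

3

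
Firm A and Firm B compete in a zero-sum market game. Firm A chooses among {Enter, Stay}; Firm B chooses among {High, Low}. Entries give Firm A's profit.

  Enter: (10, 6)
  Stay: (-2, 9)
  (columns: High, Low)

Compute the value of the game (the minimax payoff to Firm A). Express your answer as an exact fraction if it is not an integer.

34/5

Row minima: Enter → 6, Stay → -2; maximin = 6.
Column maxima: High → 10, Low → 9; minimax = 9.
6 ≠ 9, so there is no saddle point; optimal play is mixed.
Let Firm A play Enter with probability p. Expected payoff against High: 10p + (-2)(1−p) = 12p − 2; against Low: 6p + 9(1−p) = −3p + 9.
Setting these equal: 12p − 2 = −3p + 9 ⇒ 15p = 11 ⇒ p = 11/15, and the value is (12)·(11/15) − 2 = 34/5.
For Firm B: with q = P(High), equating Enter's and Stay's payoffs gives 4q + 6 = −11q + 9 ⇒ q = 1/5.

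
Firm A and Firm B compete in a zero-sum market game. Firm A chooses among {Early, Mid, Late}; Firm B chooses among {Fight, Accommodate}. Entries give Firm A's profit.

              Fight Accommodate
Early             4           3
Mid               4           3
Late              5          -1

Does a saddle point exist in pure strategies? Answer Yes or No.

Row minima: Early → 3, Mid → 3, Late → -1; maximin = 3.
Column maxima: Fight → 5, Accommodate → 3; minimax = 3.
maximin = minimax = 3, so a saddle point exists.

Yes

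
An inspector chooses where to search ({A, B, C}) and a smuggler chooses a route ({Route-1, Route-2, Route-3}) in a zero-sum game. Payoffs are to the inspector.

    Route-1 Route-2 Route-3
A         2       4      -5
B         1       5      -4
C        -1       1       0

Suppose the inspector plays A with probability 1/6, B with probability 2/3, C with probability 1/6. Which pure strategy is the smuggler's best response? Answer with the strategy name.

Route-3

If the smuggler plays Route-1, the inspector's expected payoff is (1/6)·2 + (2/3)·1 + (1/6)·(-1) = 5/6.
If the smuggler plays Route-2, the inspector's expected payoff is (1/6)·4 + (2/3)·5 + (1/6)·1 = 25/6.
If the smuggler plays Route-3, the inspector's expected payoff is (1/6)·(-5) + (2/3)·(-4) + (1/6)·0 = -7/2.
The smuggler minimizes the inspector's payoff; the smallest is -7/2, so the best response is Route-3.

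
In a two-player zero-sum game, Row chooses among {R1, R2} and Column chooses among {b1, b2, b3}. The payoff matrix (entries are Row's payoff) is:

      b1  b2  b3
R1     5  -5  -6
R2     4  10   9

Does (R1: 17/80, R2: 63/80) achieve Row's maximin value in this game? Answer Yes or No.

No

Against b1 this mix gives (17/80)·5 + (63/80)·4 = 337/80.
Against b2 this mix gives (17/80)·(-5) + (63/80)·10 = 109/16.
Against b3 this mix gives (17/80)·(-6) + (63/80)·9 = 93/16.
Column will play b1, holding Row to 337/80. Shifting weight toward the row that does better against b1 would raise this floor (the equalizing mix achieves 69/16 against both b1 and b3), so the proposed strategy is not optimal.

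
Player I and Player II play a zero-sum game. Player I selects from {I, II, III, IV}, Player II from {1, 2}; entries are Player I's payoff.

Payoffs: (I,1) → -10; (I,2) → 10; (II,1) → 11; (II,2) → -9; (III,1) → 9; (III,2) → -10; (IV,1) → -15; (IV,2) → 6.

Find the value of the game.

1/2

Row minima: I → -10, II → -9, III → -10, IV → -15; maximin = -9.
Column maxima: 1 → 11, 2 → 10; minimax = 10.
-9 ≠ 10, so there is no saddle point; optimal play is mixed.
III is strictly dominated by II, so Player I never plays it.
IV is strictly dominated by I, so Player I never plays it.
On the remaining 2×2 (I, II vs 1, 2):
Let Player I play I with probability p. Expected payoff against 1: (-10)p + 11(1−p) = −21p + 11; against 2: 10p + (-9)(1−p) = 19p − 9.
Setting these equal: −21p + 11 = 19p − 9 ⇒ −40p = -20 ⇒ p = 1/2, and the value is (-21)·(1/2) + 11 = 1/2.
For Player II: with q = P(1), equating I's and II's payoffs gives −20q + 10 = 20q − 9 ⇒ q = 19/40.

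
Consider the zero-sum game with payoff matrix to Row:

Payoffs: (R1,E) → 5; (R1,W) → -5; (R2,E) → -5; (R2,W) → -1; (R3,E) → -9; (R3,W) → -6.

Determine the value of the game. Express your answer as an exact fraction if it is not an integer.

Row minima: R1 → -5, R2 → -5, R3 → -9; maximin = -5.
Column maxima: E → 5, W → -1; minimax = -1.
-5 ≠ -1, so there is no saddle point; optimal play is mixed.
R3 is strictly dominated by R1, so Row never plays it.
On the remaining 2×2 (R1, R2 vs E, W):
Let Row play R1 with probability p. Expected payoff against E: 5p + (-5)(1−p) = 10p − 5; against W: (-5)p + (-1)(1−p) = −4p − 1.
Setting these equal: 10p − 5 = −4p − 1 ⇒ 14p = 4 ⇒ p = 2/7, and the value is (10)·(2/7) − 5 = -15/7.
For Column: with q = P(E), equating R1's and R2's payoffs gives 10q − 5 = −4q − 1 ⇒ q = 2/7.

-15/7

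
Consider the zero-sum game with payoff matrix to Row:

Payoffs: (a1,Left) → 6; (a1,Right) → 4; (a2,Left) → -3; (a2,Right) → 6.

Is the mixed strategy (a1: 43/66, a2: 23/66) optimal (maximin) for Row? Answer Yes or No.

No

Against Left this mix gives (43/66)·6 + (23/66)·(-3) = 63/22.
Against Right this mix gives (43/66)·4 + (23/66)·6 = 155/33.
Column will play Left, holding Row to 63/22. Shifting weight toward the row that does better against Left would raise this floor (the equalizing mix achieves 48/11 against both Left and Right), so the proposed strategy is not optimal.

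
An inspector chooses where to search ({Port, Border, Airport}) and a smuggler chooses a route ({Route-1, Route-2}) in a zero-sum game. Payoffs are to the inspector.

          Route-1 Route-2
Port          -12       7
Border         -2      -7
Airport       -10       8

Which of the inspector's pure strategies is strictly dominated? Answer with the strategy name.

Airport gives a strictly higher payoff than Port against every column: -10 > -12, 8 > 7.
So Port is strictly dominated and the inspector never plays it.

Port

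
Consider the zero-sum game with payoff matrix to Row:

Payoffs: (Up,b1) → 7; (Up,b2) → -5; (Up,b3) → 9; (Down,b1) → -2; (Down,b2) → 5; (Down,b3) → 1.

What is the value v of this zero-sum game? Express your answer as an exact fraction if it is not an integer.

Row minima: Up → -5, Down → -2; maximin = -2.
Column maxima: b1 → 7, b2 → 5, b3 → 9; minimax = 5.
-2 ≠ 5, so there is no saddle point; optimal play is mixed.
b3 is strictly dominated by b1 (it gives Row strictly more in every row), so Column never plays it.
On the remaining 2×2 (Up, Down vs b1, b2):
Let Row play Up with probability p. Expected payoff against b1: 7p + (-2)(1−p) = 9p − 2; against b2: (-5)p + 5(1−p) = −10p + 5.
Setting these equal: 9p − 2 = −10p + 5 ⇒ 19p = 7 ⇒ p = 7/19, and the value is (9)·(7/19) − 2 = 25/19.
For Column: with q = P(b1), equating Up's and Down's payoffs gives 12q − 5 = −7q + 5 ⇒ q = 10/19.

25/19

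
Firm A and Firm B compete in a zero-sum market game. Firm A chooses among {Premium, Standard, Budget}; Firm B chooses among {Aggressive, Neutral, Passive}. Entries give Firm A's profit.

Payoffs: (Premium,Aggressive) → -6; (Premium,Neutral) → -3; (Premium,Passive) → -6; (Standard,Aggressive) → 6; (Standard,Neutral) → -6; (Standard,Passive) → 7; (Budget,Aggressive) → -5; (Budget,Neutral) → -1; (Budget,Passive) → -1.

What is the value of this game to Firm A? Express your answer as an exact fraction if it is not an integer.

Row minima: Premium → -6, Standard → -6, Budget → -5; maximin = -5.
Column maxima: Aggressive → 6, Neutral → -1, Passive → 7; minimax = -1.
-5 ≠ -1, so there is no saddle point; optimal play is mixed.
Premium is strictly dominated by Budget, so Firm A never plays it.
With Premium eliminated, Passive is strictly dominated by Aggressive (it gives Firm A strictly more in every remaining row), so Firm B never plays it.
On the remaining 2×2 (Standard, Budget vs Aggressive, Neutral):
Let Firm A play Standard with probability p. Expected payoff against Aggressive: 6p + (-5)(1−p) = 11p − 5; against Neutral: (-6)p + (-1)(1−p) = −5p − 1.
Setting these equal: 11p − 5 = −5p − 1 ⇒ 16p = 4 ⇒ p = 1/4, and the value is (11)·(1/4) − 5 = -9/4.
For Firm B: with q = P(Aggressive), equating Standard's and Budget's payoffs gives 12q − 6 = −4q − 1 ⇒ q = 5/16.

-9/4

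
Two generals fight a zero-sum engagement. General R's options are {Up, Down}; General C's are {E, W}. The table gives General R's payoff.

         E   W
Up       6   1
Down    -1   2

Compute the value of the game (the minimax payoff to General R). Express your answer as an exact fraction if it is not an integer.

Row minima: Up → 1, Down → -1; maximin = 1.
Column maxima: E → 6, W → 2; minimax = 2.
1 ≠ 2, so there is no saddle point; optimal play is mixed.
Let General R play Up with probability p. Expected payoff against E: 6p + (-1)(1−p) = 7p − 1; against W: 1p + 2(1−p) = −p + 2.
Setting these equal: 7p − 1 = −p + 2 ⇒ 8p = 3 ⇒ p = 3/8, and the value is (7)·(3/8) − 1 = 13/8.
For General C: with q = P(E), equating Up's and Down's payoffs gives 5q + 1 = −3q + 2 ⇒ q = 1/8.

13/8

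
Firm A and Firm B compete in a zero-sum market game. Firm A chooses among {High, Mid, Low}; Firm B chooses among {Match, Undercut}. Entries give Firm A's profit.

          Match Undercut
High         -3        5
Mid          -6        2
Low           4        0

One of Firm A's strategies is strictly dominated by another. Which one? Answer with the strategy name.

Mid

High gives a strictly higher payoff than Mid against every column: -3 > -6, 5 > 2.
So Mid is strictly dominated and Firm A never plays it.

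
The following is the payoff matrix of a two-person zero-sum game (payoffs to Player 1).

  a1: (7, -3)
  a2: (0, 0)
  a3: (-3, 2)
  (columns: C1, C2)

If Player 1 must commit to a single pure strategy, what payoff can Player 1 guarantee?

Row minima: a1 → -3, a2 → 0, a3 → -3.
The best of these is 0.

0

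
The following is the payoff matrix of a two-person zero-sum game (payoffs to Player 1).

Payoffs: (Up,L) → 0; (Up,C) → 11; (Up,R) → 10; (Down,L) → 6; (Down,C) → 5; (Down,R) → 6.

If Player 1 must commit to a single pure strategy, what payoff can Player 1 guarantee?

Row minima: Up → 0, Down → 5.
The best of these is 5.

5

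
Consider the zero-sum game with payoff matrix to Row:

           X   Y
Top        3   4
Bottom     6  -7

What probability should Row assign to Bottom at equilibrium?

Row minima: Top → 3, Bottom → -7; maximin = 3.
Column maxima: X → 6, Y → 4; minimax = 4.
3 ≠ 4, so there is no saddle point; optimal play is mixed.
Let Row play Top with probability p. Expected payoff against X: 3p + 6(1−p) = −3p + 6; against Y: 4p + (-7)(1−p) = 11p − 7.
Setting these equal: −3p + 6 = 11p − 7 ⇒ −14p = -13 ⇒ p = 13/14, and the value is (-3)·(13/14) + 6 = 45/14.
For Column: with q = P(X), equating Top's and Bottom's payoffs gives −q + 4 = 13q − 7 ⇒ q = 11/14.

1/14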